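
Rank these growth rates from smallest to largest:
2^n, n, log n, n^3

Ordered by growth rate: log n < n < n^3 < 2^n.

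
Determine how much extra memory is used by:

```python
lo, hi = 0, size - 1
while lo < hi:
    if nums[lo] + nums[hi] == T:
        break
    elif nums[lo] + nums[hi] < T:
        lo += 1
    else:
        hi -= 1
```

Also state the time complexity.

Space complexity: O(1).
Only a constant amount of auxiliary storage is used; nothing grows with n.
Time complexity: O(n).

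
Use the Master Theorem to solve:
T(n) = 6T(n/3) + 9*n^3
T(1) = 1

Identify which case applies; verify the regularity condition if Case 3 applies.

a=6, b=3, f(n)=9*n^3.
log_3(6) = 1.631 < 3.
f(n) = Omega(n^(1.631+epsilon)) for some epsilon > 0, so Case 3 is the candidate.
Regularity: a*f(n/b) = 6*9*(n/3)^3 = (6/27)*9*n^3 <= c*f(n) with c = 6/27 < 1. Satisfied.
Case 3: T(n) = Theta(n^3).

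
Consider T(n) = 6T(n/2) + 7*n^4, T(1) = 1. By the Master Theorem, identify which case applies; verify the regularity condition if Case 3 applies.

a=6, b=2, f(n)=7*n^4.
log_2(6) = 2.585 < 4.
f(n) = Omega(n^(2.585+epsilon)) for some epsilon > 0, so Case 3 is the candidate.
Regularity: a*f(n/b) = 6*7*(n/2)^4 = (6/16)*7*n^4 <= c*f(n) with c = 6/16 < 1. Satisfied.
Case 3: T(n) = Theta(n^4).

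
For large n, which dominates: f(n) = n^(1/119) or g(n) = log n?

f(n) = n^(1/119) grows faster: any positive power of n dominates log n.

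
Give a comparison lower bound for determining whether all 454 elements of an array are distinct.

In the algebraic decision-tree model, the YES region for element distinctness on 454 elements has 454! connected components (one per ordering). Ben-Or's theorem then gives a lower bound of Omega(log(n!)) = Omega(n log n).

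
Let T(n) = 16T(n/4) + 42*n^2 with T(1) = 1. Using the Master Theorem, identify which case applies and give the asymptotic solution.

a=16, b=4, f(n)=42*n^2.
log_4(16) = 2, so n^(log_b(a)) = n^2.
f(n) = Theta(n^2), so Case 2 applies.
T(n) = Theta(n^2 log n).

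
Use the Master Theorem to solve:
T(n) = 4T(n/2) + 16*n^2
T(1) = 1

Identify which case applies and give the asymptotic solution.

a=4, b=2, f(n)=16*n^2.
log_2(4) = 2, so n^(log_b(a)) = n^2.
f(n) = Theta(n^2), so Case 2 applies.
T(n) = Theta(n^2 log n).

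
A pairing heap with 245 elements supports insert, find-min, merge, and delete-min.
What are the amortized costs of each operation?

Pairing heaps are self-adjusting heap-ordered trees. Insert and merge link two roots: O(1). Find-min reads the root: O(1). Delete-min removes the root, then pairs children in two passes; amortized cost is O(log 245) = O(log n).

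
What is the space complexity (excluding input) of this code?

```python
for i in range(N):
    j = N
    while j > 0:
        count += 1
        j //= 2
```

Space complexity: O(1).
Only a constant amount of auxiliary storage is used; nothing grows with n.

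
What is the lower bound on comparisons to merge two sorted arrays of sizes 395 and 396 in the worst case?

Adversary: with |395 - 396| <= 1 the inputs can be fully interleaved so that every adjacent pair in the merged output comes from different arrays. Then each of the 790 adjacent pairs must be directly compared, or the algorithm cannot determine their relative order. Standard merge meets this bound.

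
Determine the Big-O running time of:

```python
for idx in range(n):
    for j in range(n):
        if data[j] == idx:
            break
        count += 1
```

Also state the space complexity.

Time complexity: O(n^2).
Space complexity: O(1).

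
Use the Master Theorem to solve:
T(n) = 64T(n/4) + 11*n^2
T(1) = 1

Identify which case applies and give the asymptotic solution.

a=64, b=4, f(n)=11*n^2.
log_4(64) = 3 > 2.
Since f(n) = O(n^2) is polynomially smaller than n^3, Case 1 applies.
T(n) = Theta(n^3).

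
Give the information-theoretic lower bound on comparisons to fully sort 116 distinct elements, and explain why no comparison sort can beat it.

A comparison sort is a binary decision tree whose leaves are the 116! = 33931086844518982011982560935885732032396635556994207701963662088123265314176330336254535971207181169698868584991941607780111073928236261199604691797570505851011072000000000000000000000000000 possible output permutations. A binary tree with L leaves has height >= ceil(log_2(L)). So any comparison sort needs >= ceil(log_2(116!)) = 633 comparisons in the worst case.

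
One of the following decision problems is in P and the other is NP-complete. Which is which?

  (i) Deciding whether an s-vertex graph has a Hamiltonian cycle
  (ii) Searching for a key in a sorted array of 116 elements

(i) is NP-complete: one of Karp's 21 NP-complete problems.
(ii) is P: binary search runs in O(log n).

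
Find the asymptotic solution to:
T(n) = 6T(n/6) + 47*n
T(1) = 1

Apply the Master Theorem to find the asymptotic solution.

a=6, b=6, f(n)=47*n. log_6(6) = 1. Case 2: T(n) = O(n log n).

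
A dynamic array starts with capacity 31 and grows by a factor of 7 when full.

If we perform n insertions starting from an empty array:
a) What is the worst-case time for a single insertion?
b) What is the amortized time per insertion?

(a) Worst-case single insertion: O(n) -- when the array is full at capacity c, the resize copies all c elements, and c can be Theta(n).
(b) Resizes happen at sizes 31, 217, 1519, ... Total copy cost for n insertions: 31 + 217 + ... = O(n) (geometric series with ratio 1/7). Amortized cost per insertion: O(n)/n = O(1).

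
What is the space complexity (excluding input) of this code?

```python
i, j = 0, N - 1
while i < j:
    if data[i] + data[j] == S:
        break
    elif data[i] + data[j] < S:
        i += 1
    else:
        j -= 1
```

Space complexity: O(1).
Only a constant amount of auxiliary storage is used; nothing grows with n.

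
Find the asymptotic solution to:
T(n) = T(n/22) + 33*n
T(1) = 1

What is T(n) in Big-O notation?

Geometric series: 33*n*(1 + 1/22 + 1/22^2 + ...) = O(n). T(n) = O(n).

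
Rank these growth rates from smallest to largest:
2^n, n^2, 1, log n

Ordered by growth rate: 1 < log n < n^2 < 2^n.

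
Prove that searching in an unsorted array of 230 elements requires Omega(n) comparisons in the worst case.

An adversary can always place the target in the last position checked. Until all 230 positions are examined, the target might be in any unchecked position. Therefore 230 comparisons are necessary.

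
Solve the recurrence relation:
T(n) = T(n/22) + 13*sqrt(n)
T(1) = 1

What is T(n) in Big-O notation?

Each level contributes sqrt(n/22^k). Geometric series with ratio 1/sqrt(22) < 1 sums to O(sqrt(n)).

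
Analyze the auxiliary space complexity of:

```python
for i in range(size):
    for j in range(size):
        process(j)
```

Space complexity: O(1).
Only a constant amount of auxiliary storage is used; nothing grows with n.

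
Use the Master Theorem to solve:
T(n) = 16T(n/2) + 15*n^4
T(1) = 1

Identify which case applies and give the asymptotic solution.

a=16, b=2, f(n)=15*n^4.
log_2(16) = 4, so n^(log_b(a)) = n^4.
f(n) = Theta(n^4), so Case 2 applies.
T(n) = Theta(n^4 log n).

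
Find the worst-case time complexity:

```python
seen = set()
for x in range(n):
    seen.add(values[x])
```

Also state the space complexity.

Time complexity: O(n).
Space complexity: O(n).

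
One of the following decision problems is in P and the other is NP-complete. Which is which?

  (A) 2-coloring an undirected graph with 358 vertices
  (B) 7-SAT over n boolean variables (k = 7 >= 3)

(A) is P: 2-coloring is bipartiteness testing via BFS, O(V+E).
(B) is NP-complete: 3-SAT is NP-complete (Cook-Levin); k-SAT for k>=3 reduces from 3-SAT.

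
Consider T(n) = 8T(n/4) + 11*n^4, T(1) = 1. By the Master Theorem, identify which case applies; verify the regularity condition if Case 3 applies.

a=8, b=4, f(n)=11*n^4.
log_4(8) = 1.5 < 4.
f(n) = Omega(n^(1.5+epsilon)) for some epsilon > 0, so Case 3 is the candidate.
Regularity: a*f(n/b) = 8*11*(n/4)^4 = (8/256)*11*n^4 <= c*f(n) with c = 8/256 < 1. Satisfied.
Case 3: T(n) = Theta(n^4).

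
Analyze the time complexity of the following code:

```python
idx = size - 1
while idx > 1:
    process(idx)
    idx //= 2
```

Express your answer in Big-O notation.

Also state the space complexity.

Time complexity: O(log n).
Space complexity: O(1).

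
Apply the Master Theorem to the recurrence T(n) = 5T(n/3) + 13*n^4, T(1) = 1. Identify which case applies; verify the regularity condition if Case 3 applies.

a=5, b=3, f(n)=13*n^4.
log_3(5) = 1.465 < 4.
f(n) = Omega(n^(1.465+epsilon)) for some epsilon > 0, so Case 3 is the candidate.
Regularity: a*f(n/b) = 5*13*(n/3)^4 = (5/81)*13*n^4 <= c*f(n) with c = 5/81 < 1. Satisfied.
Case 3: T(n) = Theta(n^4).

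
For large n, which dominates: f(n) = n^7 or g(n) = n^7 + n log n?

f(n) = n^7 and g(n) = n^7 + n log n are Theta of each other: the lower-order n log n term is o(n^7); both are Theta(n^7).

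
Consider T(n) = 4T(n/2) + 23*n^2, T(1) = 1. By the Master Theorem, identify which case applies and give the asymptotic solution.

a=4, b=2, f(n)=23*n^2.
log_2(4) = 2, so n^(log_b(a)) = n^2.
f(n) = Theta(n^2), so Case 2 applies.
T(n) = Theta(n^2 log n).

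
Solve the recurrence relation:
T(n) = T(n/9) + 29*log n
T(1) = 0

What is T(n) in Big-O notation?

Each of the log_9(n) levels adds O(log n). T(n) = O(log^2 n).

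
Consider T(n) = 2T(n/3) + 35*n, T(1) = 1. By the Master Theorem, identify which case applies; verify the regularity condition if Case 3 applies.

a=2, b=3, f(n)=35*n.
log_3(2) = 0.6309 < 1.
f(n) = Omega(n^(0.6309+epsilon)) for some epsilon > 0, so Case 3 is the candidate.
Regularity: a*f(n/b) = 2*35*(n/3)^1 = (2/3)*35*n^1 <= c*f(n) with c = 2/3 < 1. Satisfied.
Case 3: T(n) = Theta(n).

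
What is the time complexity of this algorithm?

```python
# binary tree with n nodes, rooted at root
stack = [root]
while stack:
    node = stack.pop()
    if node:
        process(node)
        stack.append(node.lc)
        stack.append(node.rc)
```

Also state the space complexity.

Time complexity: O(n).
Space complexity: O(n).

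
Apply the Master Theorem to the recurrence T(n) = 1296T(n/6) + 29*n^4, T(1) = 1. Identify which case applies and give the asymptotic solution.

a=1296, b=6, f(n)=29*n^4.
log_6(1296) = 4, so n^(log_b(a)) = n^4.
f(n) = Theta(n^4), so Case 2 applies.
T(n) = Theta(n^4 log n).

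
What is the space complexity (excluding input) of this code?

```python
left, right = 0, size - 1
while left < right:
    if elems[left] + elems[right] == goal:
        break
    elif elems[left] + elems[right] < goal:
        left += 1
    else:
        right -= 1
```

Space complexity: O(1).
Only a constant amount of auxiliary storage is used; nothing grows with n.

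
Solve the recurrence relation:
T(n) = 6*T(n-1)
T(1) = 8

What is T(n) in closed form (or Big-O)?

Each step multiplies by 6. T(n) = T(1)*6^(n-1) = 8*6^(n-1).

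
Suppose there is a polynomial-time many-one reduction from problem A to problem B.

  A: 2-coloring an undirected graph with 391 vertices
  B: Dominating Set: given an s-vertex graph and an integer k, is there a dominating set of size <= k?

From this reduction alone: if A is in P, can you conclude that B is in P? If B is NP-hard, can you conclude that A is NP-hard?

A poly-time reduction A <=_p B transfers tractability DOWN (B easy => A easy) and hardness UP (A hard => B hard), not the reverse.
From A in P, the reduction alone does NOT give B in P: any problem in P trivially reduces to SAT, yet SAT is not known to be in P.
From B NP-hard, the reduction alone does NOT give A NP-hard: again, easy problems reduce to hard ones.
(Here in fact A is P and B is NP-complete.)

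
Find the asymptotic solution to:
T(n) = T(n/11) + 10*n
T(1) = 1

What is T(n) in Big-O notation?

Geometric series: 10*n*(1 + 1/11 + 1/11^2 + ...) = O(n). T(n) = O(n).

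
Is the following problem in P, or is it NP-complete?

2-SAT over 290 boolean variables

This problem is in P: 2-SAT is solvable in linear time via implication-graph SCCs.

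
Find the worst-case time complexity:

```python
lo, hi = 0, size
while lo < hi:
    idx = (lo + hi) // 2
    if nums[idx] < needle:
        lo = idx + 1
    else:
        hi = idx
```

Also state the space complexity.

Time complexity: O(log n).
Space complexity: O(1).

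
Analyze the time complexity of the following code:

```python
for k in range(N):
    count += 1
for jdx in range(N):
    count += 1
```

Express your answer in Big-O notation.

Time complexity: O(n).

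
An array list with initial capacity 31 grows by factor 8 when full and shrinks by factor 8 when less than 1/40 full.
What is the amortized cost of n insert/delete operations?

Using potential function Phi = |8*size - capacity|. Resizing costs are offset by potential release. Amortized O(1) per operation.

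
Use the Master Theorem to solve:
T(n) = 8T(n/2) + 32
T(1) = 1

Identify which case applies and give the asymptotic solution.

a=8, b=2, f(n)=32.
log_2(8) = 3 > 0.
Since f(n) = O(n^0) is polynomially smaller than n^3, Case 1 applies.
T(n) = Theta(n^3).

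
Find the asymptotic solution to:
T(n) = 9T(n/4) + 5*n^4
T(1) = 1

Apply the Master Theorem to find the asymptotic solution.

a=9, b=4, f(n)=5*n^4. log_4(9) = 1.585 < 4. Case 3: T(n) = O(n^4).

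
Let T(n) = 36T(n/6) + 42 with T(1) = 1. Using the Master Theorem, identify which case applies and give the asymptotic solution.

a=36, b=6, f(n)=42.
log_6(36) = 2 > 0.
Since f(n) = O(n^0) is polynomially smaller than n^2, Case 1 applies.
T(n) = Theta(n^2).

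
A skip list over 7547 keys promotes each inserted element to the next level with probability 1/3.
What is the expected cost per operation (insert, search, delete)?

Expected number of levels is O(log_3(7547)) = O(log n). A search visits O(1) expected nodes per level over O(log n) levels. Insert/delete are a search plus O(1) pointer updates per level. Expected O(log n) per operation.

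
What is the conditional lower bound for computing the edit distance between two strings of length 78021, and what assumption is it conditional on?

Under SETH (the Strong Exponential Time Hypothesis), edit distance on length-78021 strings cannot be computed in O(n^(2-epsilon)) time for any epsilon > 0 (Backurs-Indyk). The reduction is from CNF-SAT via the orthogonal vectors problem.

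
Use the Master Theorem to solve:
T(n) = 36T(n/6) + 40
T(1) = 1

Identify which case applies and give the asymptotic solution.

a=36, b=6, f(n)=40.
log_6(36) = 2 > 0.
Since f(n) = O(n^0) is polynomially smaller than n^2, Case 1 applies.
T(n) = Theta(n^2).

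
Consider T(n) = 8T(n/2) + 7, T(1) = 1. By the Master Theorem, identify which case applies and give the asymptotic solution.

a=8, b=2, f(n)=7.
log_2(8) = 3 > 0.
Since f(n) = O(n^0) is polynomially smaller than n^3, Case 1 applies.
T(n) = Theta(n^3).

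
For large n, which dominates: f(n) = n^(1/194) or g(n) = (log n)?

f(n) = n^(1/194) grows faster: any positive power of n dominates any polylog.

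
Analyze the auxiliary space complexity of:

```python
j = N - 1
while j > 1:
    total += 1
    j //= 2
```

Space complexity: O(1).
Only a constant amount of auxiliary storage is used; nothing grows with n.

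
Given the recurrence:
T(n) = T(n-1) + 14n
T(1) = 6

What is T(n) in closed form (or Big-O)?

Unrolling: T(n) = 6 + 14*(2 + 3 + ... + n) = 6 + 14*(n(n+1)/2 - 1) = O(n^2).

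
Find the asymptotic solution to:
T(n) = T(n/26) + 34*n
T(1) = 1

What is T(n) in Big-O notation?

Geometric series: 34*n*(1 + 1/26 + 1/26^2 + ...) = O(n). T(n) = O(n).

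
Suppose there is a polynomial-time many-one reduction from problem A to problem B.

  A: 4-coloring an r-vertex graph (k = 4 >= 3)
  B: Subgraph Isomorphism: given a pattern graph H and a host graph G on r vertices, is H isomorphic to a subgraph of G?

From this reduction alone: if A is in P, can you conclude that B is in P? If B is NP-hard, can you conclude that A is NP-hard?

A poly-time reduction A <=_p B transfers tractability DOWN (B easy => A easy) and hardness UP (A hard => B hard), not the reverse.
From A in P, the reduction alone does NOT give B in P: any problem in P trivially reduces to SAT, yet SAT is not known to be in P.
From B NP-hard, the reduction alone does NOT give A NP-hard: again, easy problems reduce to hard ones.
(Here in fact A is NP-complete and B is NP-complete.)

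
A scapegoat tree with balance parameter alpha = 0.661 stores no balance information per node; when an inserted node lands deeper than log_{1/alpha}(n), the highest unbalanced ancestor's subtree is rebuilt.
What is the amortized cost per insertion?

Search/insert path is O(log n). A rebuild of a subtree of size s costs O(s), but with alpha = 0.661 at least Omega(s) insertions must have occurred in that subtree since its last rebuild. Charging O(1) of the rebuild to each such insertion gives O(log n) amortized.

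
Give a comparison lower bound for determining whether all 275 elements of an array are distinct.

In the algebraic decision-tree model, the YES region for element distinctness on 275 elements has 275! connected components (one per ordering). Ben-Or's theorem then gives a lower bound of Omega(log(n!)) = Omega(n log n).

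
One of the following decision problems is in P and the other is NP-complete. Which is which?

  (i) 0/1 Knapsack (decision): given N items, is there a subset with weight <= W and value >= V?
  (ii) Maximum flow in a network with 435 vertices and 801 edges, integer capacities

(i) is NP-complete: reduces from Subset Sum.
(ii) is P: Edmonds-Karp / push-relabel run in polynomial time.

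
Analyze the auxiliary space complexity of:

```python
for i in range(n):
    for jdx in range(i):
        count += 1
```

Space complexity: O(1).
Only a constant amount of auxiliary storage is used; nothing grows with n.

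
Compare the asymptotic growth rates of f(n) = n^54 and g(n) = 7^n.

g(n) = 7^n grows faster: any exponential with base > 1 dominates every polynomial.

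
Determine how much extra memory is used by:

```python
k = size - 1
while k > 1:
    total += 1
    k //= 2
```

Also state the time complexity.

Space complexity: O(1).
Only a constant amount of auxiliary storage is used; nothing grows with n.
Time complexity: O(log n).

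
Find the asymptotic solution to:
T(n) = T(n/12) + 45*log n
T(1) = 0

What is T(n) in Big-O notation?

Each of the log_12(n) levels adds O(log n). T(n) = O(log^2 n).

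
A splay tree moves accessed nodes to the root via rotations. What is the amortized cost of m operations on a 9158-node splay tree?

Using a potential function Phi = sum of log(size of subtree) for each node, each splay operation has amortized cost O(log n) where n = 9158. Bad individual operations (O(n)) are offset by decreased potential.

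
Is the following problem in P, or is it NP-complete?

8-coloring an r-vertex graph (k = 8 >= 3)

This problem is NP-complete: graph k-coloring for k>=3 is NP-complete by reduction from 3-SAT.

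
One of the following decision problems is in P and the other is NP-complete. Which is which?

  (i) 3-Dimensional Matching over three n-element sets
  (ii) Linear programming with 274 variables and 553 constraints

(i) is NP-complete: one of Karp's 21 NP-complete problems.
(ii) is P: the ellipsoid and interior-point methods run in polynomial time.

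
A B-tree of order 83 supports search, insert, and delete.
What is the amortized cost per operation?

B-tree of order 83 has height O(log_83 n). Each operation traverses the tree height. Splits during insert and merges during delete are O(1) each and occur at most once per level. Total cost per operation: O(log_83 n).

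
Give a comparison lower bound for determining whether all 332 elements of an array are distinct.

In the algebraic decision-tree model, the YES region for element distinctness on 332 elements has 332! connected components (one per ordering). Ben-Or's theorem then gives a lower bound of Omega(log(n!)) = Omega(n log n).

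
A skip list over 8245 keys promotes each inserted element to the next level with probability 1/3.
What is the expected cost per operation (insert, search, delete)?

Expected number of levels is O(log_3(8245)) = O(log n). A search visits O(1) expected nodes per level over O(log n) levels. Insert/delete are a search plus O(1) pointer updates per level. Expected O(log n) per operation.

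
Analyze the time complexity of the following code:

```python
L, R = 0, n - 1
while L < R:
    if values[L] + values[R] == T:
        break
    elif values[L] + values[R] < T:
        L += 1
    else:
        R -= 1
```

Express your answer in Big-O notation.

Time complexity: O(n).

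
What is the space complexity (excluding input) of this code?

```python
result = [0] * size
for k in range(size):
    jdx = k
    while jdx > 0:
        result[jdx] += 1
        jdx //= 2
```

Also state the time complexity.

Space complexity: O(n).
Auxiliary storage grows linearly with the input size n in the worst case.
Time complexity: O(n log n).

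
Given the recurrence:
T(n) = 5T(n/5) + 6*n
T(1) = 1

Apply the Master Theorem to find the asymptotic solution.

a=5, b=5, f(n)=6*n. log_5(5) = 1. Case 2: T(n) = O(n log n).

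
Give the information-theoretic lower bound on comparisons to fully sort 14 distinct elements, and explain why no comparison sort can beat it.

A comparison sort is a binary decision tree whose leaves are the 14! = 87178291200 possible output permutations. A binary tree with L leaves has height >= ceil(log_2(L)). So any comparison sort needs >= ceil(log_2(14!)) = 37 comparisons in the worst case.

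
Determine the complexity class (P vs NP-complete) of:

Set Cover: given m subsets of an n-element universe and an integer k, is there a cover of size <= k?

This problem is NP-complete: one of Karp's 21 NP-complete problems (with k part of the input).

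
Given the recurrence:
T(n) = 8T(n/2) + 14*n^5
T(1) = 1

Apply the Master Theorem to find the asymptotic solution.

a=8, b=2, f(n)=14*n^5. log_2(8) = 3 < 5. Case 3: T(n) = O(n^5).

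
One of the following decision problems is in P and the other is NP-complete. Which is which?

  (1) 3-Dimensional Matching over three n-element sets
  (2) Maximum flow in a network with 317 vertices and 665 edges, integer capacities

(1) is NP-complete: one of Karp's 21 NP-complete problems.
(2) is P: Edmonds-Karp / push-relabel run in polynomial time.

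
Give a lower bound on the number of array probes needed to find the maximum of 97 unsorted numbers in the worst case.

Adversary: any unprobed cell could hold a value larger than everything seen so far. If fewer than 97 cells are probed, the adversary places the max in an unprobed cell. So all 97 cells must be examined; together with 97-1 comparisons this is tight.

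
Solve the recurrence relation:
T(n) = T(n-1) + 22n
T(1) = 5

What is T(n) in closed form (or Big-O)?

Unrolling: T(n) = 5 + 22*(2 + 3 + ... + n) = 5 + 22*(n(n+1)/2 - 1) = O(n^2).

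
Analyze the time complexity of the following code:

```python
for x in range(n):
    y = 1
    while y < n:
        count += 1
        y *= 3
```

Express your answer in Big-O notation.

Time complexity: O(n log n).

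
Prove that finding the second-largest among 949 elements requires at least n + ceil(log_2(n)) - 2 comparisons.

Lower bound (adversary): identifying the maximum requires 949-1 comparisons (each eliminates one candidate). Assign weight 1 to each element; on each comparison the adversary lets the heavier side win and gives it the loser's weight. The max ends with weight 949, but each comparison it wins at most doubles its weight, so the max must win >= ceil(log_2(949)) = 10 comparisons. The second-largest is one of those 10 direct losers to the max, and identifying which one is largest needs >= 10-1 further comparisons. Total >= 949-1 + 10-1 = 957.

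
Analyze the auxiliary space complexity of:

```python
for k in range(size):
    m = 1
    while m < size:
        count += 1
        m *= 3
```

Space complexity: O(1).
Only a constant amount of auxiliary storage is used; nothing grows with n.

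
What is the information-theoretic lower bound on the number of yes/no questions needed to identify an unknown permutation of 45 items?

There are 45! = 119622220865480194561963161495657715064383733760000000000 permutations. Each yes/no question gives at most 1 bit, so at least ceil(log_2(119622220865480194561963161495657715064383733760000000000)) = 187 questions are needed.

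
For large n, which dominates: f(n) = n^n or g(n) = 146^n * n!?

g(n) = 146^n * n! grows faster: by Stirling n! ~ sqrt(2 pi n)(n/e)^n, so 146^n n! / n^n ~ (146/e)^n sqrt(2 pi n) -> infinity since 146/e > 1.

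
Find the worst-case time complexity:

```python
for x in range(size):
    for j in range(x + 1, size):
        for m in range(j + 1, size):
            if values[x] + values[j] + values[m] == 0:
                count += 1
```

Time complexity: O(n^3).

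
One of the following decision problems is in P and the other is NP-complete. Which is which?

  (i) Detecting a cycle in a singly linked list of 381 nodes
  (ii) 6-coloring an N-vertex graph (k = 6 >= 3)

(i) is P: Floyd's tortoise-and-hare runs in O(n) time, O(1) space.
(ii) is NP-complete: graph k-coloring for k>=3 is NP-complete by reduction from 3-SAT.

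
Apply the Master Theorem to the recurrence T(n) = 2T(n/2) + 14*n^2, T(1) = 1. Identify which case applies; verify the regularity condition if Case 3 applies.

a=2, b=2, f(n)=14*n^2.
log_2(2) = 1 < 2.
f(n) = Omega(n^(1+epsilon)) for some epsilon > 0, so Case 3 is the candidate.
Regularity: a*f(n/b) = 2*14*(n/2)^2 = (2/4)*14*n^2 <= c*f(n) with c = 2/4 < 1. Satisfied.
Case 3: T(n) = Theta(n^2).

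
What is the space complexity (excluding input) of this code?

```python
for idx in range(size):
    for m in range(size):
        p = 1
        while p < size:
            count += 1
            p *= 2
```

Space complexity: O(1).
Only a constant amount of auxiliary storage is used; nothing grows with n.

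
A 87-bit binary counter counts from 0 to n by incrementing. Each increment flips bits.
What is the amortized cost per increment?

Bit i flips every 2^i increments. Total flips over n increments: sum_{i=0}^{87} n/2^i < 2n. Amortized cost: 2n/n = O(1).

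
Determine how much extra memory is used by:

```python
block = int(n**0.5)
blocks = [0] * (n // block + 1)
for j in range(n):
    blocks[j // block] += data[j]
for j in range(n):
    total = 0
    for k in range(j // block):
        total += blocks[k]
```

Space complexity: O(sqrt(n)).
Storage scales with sqrt(n).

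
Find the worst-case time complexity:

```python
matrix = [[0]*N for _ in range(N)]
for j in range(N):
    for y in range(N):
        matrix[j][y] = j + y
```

Time complexity: O(n^2).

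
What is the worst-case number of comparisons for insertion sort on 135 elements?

Insertion sort on reverse-sorted input: 1 + 2 + ... + (135-1) = 9045 comparisons.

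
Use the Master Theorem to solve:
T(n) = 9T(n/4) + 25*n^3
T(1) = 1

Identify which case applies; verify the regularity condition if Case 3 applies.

a=9, b=4, f(n)=25*n^3.
log_4(9) = 1.585 < 3.
f(n) = Omega(n^(1.585+epsilon)) for some epsilon > 0, so Case 3 is the candidate.
Regularity: a*f(n/b) = 9*25*(n/4)^3 = (9/64)*25*n^3 <= c*f(n) with c = 9/64 < 1. Satisfied.
Case 3: T(n) = Theta(n^3).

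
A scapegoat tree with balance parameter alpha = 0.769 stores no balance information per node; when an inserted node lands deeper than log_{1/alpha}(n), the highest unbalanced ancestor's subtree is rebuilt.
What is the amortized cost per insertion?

Search/insert path is O(log n). A rebuild of a subtree of size s costs O(s), but with alpha = 0.769 at least Omega(s) insertions must have occurred in that subtree since its last rebuild. Charging O(1) of the rebuild to each such insertion gives O(log n) amortized.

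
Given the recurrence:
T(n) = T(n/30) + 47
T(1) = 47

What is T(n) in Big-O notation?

Each step divides n by 30 and adds 47. After log_30(n) steps, T(n) = O(log n).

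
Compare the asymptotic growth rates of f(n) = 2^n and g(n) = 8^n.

g(n) = 8^n grows faster: (8/2)^n -> infinity since 8/2 > 1.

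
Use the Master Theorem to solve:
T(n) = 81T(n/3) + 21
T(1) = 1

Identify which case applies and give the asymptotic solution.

a=81, b=3, f(n)=21.
log_3(81) = 4 > 0.
Since f(n) = O(n^0) is polynomially smaller than n^4, Case 1 applies.
T(n) = Theta(n^4).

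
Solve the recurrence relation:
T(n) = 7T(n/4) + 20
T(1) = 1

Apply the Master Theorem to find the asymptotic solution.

a=7, b=4, f(n)=20. log_4(7) = 1.404. Case 1 of Master Theorem: T(n) = O(n^1.404).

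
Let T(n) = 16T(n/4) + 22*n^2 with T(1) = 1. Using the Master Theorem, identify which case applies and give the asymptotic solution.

a=16, b=4, f(n)=22*n^2.
log_4(16) = 2, so n^(log_b(a)) = n^2.
f(n) = Theta(n^2), so Case 2 applies.
T(n) = Theta(n^2 log n).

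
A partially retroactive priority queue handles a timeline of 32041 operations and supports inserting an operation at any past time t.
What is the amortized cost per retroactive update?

Partially retroactive priority queues (Demaine-Iacono-Langerman) allow updates at past times with queries only at the present. With a balanced BST over the m = 32041 timeline events tracking bridges, each retroactive insert or delete is O(log m) amortized.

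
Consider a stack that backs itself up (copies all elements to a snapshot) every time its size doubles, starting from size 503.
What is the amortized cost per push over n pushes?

Backups occur at sizes 503, 1006, 2012, ..., copying 503 + 1006 + 2012 + ... <= 2n elements total (geometric series). Spread over n pushes, the amortized backup cost is O(1) per push.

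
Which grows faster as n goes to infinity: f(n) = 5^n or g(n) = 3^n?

f(n) = 5^n grows faster: (5/3)^n -> infinity since 5/3 > 1.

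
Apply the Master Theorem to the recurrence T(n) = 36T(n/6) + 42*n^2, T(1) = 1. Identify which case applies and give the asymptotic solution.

a=36, b=6, f(n)=42*n^2.
log_6(36) = 2, so n^(log_b(a)) = n^2.
f(n) = Theta(n^2), so Case 2 applies.
T(n) = Theta(n^2 log n).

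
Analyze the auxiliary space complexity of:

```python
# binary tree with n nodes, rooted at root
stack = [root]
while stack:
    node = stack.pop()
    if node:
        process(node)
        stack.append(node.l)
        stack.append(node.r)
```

Space complexity: O(n).
Auxiliary storage grows linearly with the input size n in the worst case.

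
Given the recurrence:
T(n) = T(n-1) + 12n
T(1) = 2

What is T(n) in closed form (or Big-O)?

Unrolling: T(n) = 2 + 12*(2 + 3 + ... + n) = 2 + 12*(n(n+1)/2 - 1) = O(n^2).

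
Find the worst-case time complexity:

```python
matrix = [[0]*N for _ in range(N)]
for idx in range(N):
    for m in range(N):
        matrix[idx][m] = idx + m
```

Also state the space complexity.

Time complexity: O(n^2).
Space complexity: O(n^2).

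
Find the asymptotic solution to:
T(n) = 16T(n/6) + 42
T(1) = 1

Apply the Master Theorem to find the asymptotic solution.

a=16, b=6, f(n)=42. log_6(16) = 1.547. Case 1 of Master Theorem: T(n) = O(n^1.547).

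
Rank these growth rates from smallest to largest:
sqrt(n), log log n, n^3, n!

Ordered by growth rate: log log n < sqrt(n) < n^3 < n!.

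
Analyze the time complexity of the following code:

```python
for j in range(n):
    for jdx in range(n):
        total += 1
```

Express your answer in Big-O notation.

Time complexity: O(n^2).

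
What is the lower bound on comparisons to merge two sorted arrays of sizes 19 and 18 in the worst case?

Adversary: with |19 - 18| <= 1 the inputs can be fully interleaved so that every adjacent pair in the merged output comes from different arrays. Then each of the 36 adjacent pairs must be directly compared, or the algorithm cannot determine their relative order. Standard merge meets this bound.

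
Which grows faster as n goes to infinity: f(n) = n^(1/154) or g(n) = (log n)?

f(n) = n^(1/154) grows faster: any positive power of n dominates any polylog.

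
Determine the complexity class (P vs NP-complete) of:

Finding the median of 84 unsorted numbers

This problem is in P: linear-time selection (median-of-medians) runs in O(n).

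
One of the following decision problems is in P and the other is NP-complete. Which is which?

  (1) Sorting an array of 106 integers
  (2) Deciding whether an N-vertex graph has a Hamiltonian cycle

(1) is P: merge sort runs in O(n log n).
(2) is NP-complete: one of Karp's 21 NP-complete problems.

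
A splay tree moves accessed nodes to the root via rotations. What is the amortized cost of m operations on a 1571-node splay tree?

Using a potential function Phi = sum of log(size of subtree) for each node, each splay operation has amortized cost O(log n) where n = 1571. Bad individual operations (O(n)) are offset by decreased potential.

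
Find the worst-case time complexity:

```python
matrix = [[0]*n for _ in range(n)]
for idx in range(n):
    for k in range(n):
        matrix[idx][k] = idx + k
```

Time complexity: O(n^2).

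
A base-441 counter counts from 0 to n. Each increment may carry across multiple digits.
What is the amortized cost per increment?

Digit at position i changes every 441^i increments. Total digit changes over n increments: n * 441/(441-1) = O(n). Amortized: O(1).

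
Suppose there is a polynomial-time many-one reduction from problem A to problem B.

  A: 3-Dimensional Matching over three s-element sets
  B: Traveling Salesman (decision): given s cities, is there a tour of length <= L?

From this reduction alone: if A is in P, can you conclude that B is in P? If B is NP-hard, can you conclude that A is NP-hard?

A poly-time reduction A <=_p B transfers tractability DOWN (B easy => A easy) and hardness UP (A hard => B hard), not the reverse.
From A in P, the reduction alone does NOT give B in P: any problem in P trivially reduces to SAT, yet SAT is not known to be in P.
From B NP-hard, the reduction alone does NOT give A NP-hard: again, easy problems reduce to hard ones.
(Here in fact A is NP-complete and B is NP-complete.)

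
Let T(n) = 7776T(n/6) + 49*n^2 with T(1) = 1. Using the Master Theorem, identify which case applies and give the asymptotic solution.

a=7776, b=6, f(n)=49*n^2.
log_6(7776) = 5 > 2.
Since f(n) = O(n^2) is polynomially smaller than n^5, Case 1 applies.
T(n) = Theta(n^5).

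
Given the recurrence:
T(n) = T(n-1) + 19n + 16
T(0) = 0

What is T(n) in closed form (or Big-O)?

Dominant term in sum is 19*sum(i, i=1..n) = 19*n*(n+1)/2 = O(n^2).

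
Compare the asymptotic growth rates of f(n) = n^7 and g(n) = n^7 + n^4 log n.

f(n) = n^7 and g(n) = n^7 + n^4 log n are Theta of each other: the lower-order n^4 log n term is o(n^7); both are Theta(n^7).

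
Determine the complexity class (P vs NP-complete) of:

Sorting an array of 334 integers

This problem is in P: merge sort runs in O(n log n).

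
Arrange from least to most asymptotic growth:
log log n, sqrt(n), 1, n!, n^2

Ordered by growth rate: 1 < log log n < sqrt(n) < n^2 < n!.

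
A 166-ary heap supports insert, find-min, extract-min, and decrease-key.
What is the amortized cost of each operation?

The 166-ary heap has height O(log_166 n). Insert sifts up: O(log_166 n). Find-min reads the root: O(1). Extract-min sifts down comparing 166 children per level: O(166 * log_166 n). Decrease-key sifts up: O(log_166 n).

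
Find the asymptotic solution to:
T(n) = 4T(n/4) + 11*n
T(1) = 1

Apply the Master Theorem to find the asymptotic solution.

a=4, b=4, f(n)=11*n. log_4(4) = 1. Case 2: T(n) = O(n log n).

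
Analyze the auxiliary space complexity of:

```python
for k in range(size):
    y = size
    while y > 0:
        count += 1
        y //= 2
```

Space complexity: O(1).
Only a constant amount of auxiliary storage is used; nothing grows with n.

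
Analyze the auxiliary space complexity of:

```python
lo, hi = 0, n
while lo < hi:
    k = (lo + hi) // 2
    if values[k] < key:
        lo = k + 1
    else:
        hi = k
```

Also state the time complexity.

Space complexity: O(1).
Only a constant amount of auxiliary storage is used; nothing grows with n.
Time complexity: O(log n).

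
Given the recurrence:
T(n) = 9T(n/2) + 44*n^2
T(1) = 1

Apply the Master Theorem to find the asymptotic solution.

a=9, b=2, f(n)=44*n^2. log_2(9) = 3.17. Case 1 of Master Theorem: T(n) = O(n^3.17).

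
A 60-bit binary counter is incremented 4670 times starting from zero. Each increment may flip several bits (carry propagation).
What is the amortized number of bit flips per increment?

Bit i flips on every 2^i-th increment, so over 4670 increments bit i flips floor(4670/2^i) times. Summing over i: total flips < 2 * 4670. Amortized: < 2 = O(1) per increment.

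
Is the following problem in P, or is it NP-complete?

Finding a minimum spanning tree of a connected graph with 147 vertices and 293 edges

This problem is in P: Kruskal's / Prim's algorithms run in polynomial time.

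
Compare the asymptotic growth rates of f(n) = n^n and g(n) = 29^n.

f(n) = n^n grows faster: n^n / 29^n = (n/29)^n -> infinity once n > 29.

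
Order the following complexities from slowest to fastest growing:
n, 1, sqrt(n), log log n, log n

Ordered by growth rate: 1 < log log n < log n < sqrt(n) < n.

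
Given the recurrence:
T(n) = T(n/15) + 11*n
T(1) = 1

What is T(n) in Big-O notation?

Geometric series: 11*n*(1 + 1/15 + 1/15^2 + ...) = O(n). T(n) = O(n).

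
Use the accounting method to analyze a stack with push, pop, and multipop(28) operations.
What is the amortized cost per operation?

Assign 2 credits per push (1 for the push, 1 saved for a future pop). Each pop or element popped by multipop(28) uses 1 saved credit. Total credits never go negative, so amortized cost is O(1).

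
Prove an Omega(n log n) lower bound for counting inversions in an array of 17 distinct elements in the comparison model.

Decision-tree argument: at any leaf, the comparisons made (with transitivity) must totally order all 17 elements -- otherwise some pair (i,j) is unordered, and an adversary can present two inputs agreeing on every comparison made but with that pair flipped, changing the inversion count by 1, so the leaf's output is wrong on one of them. Hence the tree has >= 17! leaves and height >= log_2(17!) = Omega(n log n). Modified merge sort achieves O(n log n).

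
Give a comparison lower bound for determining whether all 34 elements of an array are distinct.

In the algebraic decision-tree model, the YES region for element distinctness on 34 elements has 34! connected components (one per ordering). Ben-Or's theorem then gives a lower bound of Omega(log(n!)) = Omega(n log n).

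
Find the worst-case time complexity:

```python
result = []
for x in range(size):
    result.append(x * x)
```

Time complexity: O(n).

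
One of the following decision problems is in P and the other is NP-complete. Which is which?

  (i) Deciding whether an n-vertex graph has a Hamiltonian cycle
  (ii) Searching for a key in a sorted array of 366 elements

(i) is NP-complete: one of Karp's 21 NP-complete problems.
(ii) is P: binary search runs in O(log n).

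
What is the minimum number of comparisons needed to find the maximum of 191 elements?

Finding the maximum requires 190 comparisons. Each comparison eliminates exactly one candidate. With 191 candidates, we need 190 eliminations.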